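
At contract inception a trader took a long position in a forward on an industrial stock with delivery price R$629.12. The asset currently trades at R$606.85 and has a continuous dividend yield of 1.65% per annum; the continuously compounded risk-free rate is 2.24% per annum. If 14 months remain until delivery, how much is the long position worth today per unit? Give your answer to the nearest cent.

Current fair forward for the remaining 14 months: F = S·e^((r − q)·T), (r − q) = 0.0224 − 0.0165 = 0.0059
F = 606.85 · e^(0.0059 × 14/12) = 606.85 × 1.006907 = 611.0415
Value of long forward = (F − K)·e^(−rT) = (611.0415 − 629.12) · e^(−0.0224·14/12)
= -18.0785 × 0.974205 = -17.61

-R$17.61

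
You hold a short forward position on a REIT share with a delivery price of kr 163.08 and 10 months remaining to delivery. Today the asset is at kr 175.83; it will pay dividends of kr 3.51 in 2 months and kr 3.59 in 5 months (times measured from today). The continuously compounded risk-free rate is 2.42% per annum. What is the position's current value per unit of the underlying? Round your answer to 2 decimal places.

PV(remaining dividends) I = 3.51·e^(−0.0242·2/12) + 3.59·e^(−0.0242·5/12) = 7.0499
Current forward F = (S − I)·e^(rT) = (175.83 − 7.0499)·e^(0.0242·10/12) = 168.7801 × 1.020371 = 172.2183
Value (long) = (F − K)·e^(−rT) = (172.2183 − 163.08) × 0.980035 = 8.9559
Short position value = −(long value) = -kr 8.96

-kr 8.96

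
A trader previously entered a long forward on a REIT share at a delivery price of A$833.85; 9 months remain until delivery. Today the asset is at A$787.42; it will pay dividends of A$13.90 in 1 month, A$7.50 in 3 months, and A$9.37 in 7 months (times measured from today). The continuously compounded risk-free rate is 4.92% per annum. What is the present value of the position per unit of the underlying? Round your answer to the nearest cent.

-A$46.58

PV(remaining dividends) I = 13.90·e^(−0.0492·1/12) + 7.50·e^(−0.0492·3/12) + 9.37·e^(−0.0492·7/12) = 30.3563
Current forward F = (S − I)·e^(rT) = (787.42 − 30.3563)·e^(0.0492·9/12) = 757.0637 × 1.037589 = 785.5210
Value (long) = (F − K)·e^(−rT) = (785.5210 − 833.85) × 0.963773 = -46.5782
Value = -A$46.58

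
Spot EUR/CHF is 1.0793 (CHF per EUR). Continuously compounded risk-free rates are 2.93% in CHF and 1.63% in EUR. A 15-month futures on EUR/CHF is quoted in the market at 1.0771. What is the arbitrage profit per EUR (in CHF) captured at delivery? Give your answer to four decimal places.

0.0199 per EUR (in CHF)

Fair futures: F* = S·e^(carry·T), with carry = (r_CHF − r_EUR) = 0.0293 − 0.0163 = 0.0130
F* = 1.0793 · e^(0.0130 × 15/12) = 1.0793 · e^0.016250 = 1.0793 × 1.016383 = 1.0970
Market 1.0771 < fair 1.0970: forward underpriced → reverse cash-and-carry (short spot, go long the forward).
At maturity, profit = |F_mkt − F*| = |1.0771 − 1.0970| = 0.0199 per EUR (in CHF)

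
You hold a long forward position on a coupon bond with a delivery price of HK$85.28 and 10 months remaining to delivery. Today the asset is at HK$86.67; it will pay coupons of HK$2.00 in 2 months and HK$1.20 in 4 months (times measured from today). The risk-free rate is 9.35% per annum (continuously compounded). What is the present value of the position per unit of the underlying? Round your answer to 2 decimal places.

PV(remaining coupons) I = 2.00·e^(−0.0935·2/12) + 1.20·e^(−0.0935·4/12) = 3.1323
Current forward F = (S − I)·e^(rT) = (86.67 − 3.1323)·e^(0.0935·10/12) = 83.5377 × 1.081033 = 90.3070
Value (long) = (F − K)·e^(−rT) = (90.3070 − 85.28) × 0.925042 = 4.6502
Value = HK$4.65

HK$4.65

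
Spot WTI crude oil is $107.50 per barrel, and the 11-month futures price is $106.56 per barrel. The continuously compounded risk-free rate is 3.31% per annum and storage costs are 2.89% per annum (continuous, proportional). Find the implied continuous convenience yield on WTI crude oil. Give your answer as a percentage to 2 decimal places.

7.16%

F = S·e^((r+u−y)T) ⇒ (r+u−y) = ln(F/S)/T
ln(106.56/107.50) = -0.008783; /T ⇒ -0.009581
y = r + u − ln(F/S)/T = 0.0331 + 0.0289 + 0.009581 = 0.071581
y = 7.16%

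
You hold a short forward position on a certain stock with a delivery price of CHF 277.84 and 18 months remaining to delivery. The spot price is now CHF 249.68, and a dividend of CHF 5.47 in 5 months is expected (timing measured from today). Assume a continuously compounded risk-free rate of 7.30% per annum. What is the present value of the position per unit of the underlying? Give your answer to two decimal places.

CHF 4.65

PV(remaining dividends) I = 5.47·e^(−0.0730·5/12) = 5.3061
Current forward F = (S − I)·e^(rT) = (249.68 − 5.3061)·e^(0.0730·18/12) = 244.3739 × 1.115720 = 272.6528
Value (long) = (F − K)·e^(−rT) = (272.6528 − 277.84) × 0.896282 = -4.6492
Short position value = −(long value) = CHF 4.65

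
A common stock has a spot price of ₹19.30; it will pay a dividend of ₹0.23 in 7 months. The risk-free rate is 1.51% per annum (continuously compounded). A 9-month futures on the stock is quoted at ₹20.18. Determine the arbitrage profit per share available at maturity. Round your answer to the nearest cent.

PV(dividends) I = 0.23·e^(−0.0151·7/12) = 0.2280
Fair futures F* = (S − I)·e^(rT) = (19.30 − 0.2280)·e^0.011325 = 19.0720 × 1.011389 = 19.2892
Market ₹20.18 > fair 19.2892: forward overpriced → cash-and-carry (borrow at r, buy the stock and collect the dividends, short the forward).
Profit at T = |F_mkt − F*| = |20.18 − 19.2892| = ₹0.89 per share

₹0.89 per share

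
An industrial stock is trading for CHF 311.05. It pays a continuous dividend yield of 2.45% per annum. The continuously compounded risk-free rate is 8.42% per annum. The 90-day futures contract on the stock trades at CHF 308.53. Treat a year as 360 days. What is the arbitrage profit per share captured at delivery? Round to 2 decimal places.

Fair futures: F* = S·e^(carry·T), with carry = (r − q) = 0.0842 − 0.0245 = 0.0597
F* = 311.05 · e^(0.0597 × 90/360) = 311.05 · e^0.014925 = 311.05 × 1.015037 = CHF 315.7273
Market CHF 308.53 < fair CHF 315.7273: forward underpriced → reverse cash-and-carry (short spot, go long the forward).
At maturity, profit = |F_mkt − F*| = |308.53 − 315.7273| = CHF 7.20 per share

CHF 7.20 per share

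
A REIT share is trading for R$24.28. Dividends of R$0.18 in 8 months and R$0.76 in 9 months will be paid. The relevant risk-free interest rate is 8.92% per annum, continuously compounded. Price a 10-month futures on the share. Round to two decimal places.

R$25.21

PV(dividends) I = 0.18·e^(−0.0892·8/12) + 0.76·e^(−0.0892·9/12)
I = 0.1696 + 0.7108 = 0.8804
F = (S − I)·e^(rT) = (24.28 − 0.8804) · e^(0.0892·10/12)
= 23.3996 · e^0.074333 = 23.3996 × 1.077165 = R$25.21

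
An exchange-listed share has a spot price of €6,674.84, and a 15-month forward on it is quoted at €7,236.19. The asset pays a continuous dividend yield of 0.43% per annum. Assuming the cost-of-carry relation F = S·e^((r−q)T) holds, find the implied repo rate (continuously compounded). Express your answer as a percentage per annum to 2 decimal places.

From F = S·e^((r−q)T): (r − q) = ln(F/S)/T
ln(7236.19/6674.84) = ln(1.084099) = 0.080749
(r − q) = 0.080749 / (15/12) = 0.064599
r = ln(F/S)/T + q = 0.064599 + 0.0043 = 0.068899
r = 6.89%

6.89%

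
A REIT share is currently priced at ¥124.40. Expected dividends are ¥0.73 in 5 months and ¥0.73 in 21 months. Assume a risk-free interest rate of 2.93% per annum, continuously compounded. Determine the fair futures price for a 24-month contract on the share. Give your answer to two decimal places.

¥130.41

PV(dividends) I = 0.73·e^(−0.0293·5/12) + 0.73·e^(−0.0293·21/12)
I = 0.7211 + 0.6935 = 1.4146
F = (S − I)·e^(rT) = (124.40 − 1.4146) · e^(0.0293·24/12)
= 122.9854 · e^0.058600 = 122.9854 × 1.060351 = ¥130.41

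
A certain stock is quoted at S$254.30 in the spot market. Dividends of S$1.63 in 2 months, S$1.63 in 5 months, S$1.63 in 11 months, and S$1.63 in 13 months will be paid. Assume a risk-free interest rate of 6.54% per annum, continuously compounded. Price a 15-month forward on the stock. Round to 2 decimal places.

S$269.18

PV(dividends) I = 1.63·e^(−0.0654·2/12) + 1.63·e^(−0.0654·5/12) + 1.63·e^(−0.0654·11/12) + 1.63·e^(−0.0654·13/12)
I = 1.6123 + 1.5862 + 1.5352 + 1.5185 = 6.2522
F = (S − I)·e^(rT) = (254.30 − 6.2522) · e^(0.0654·15/12)
= 248.0478 · e^0.081750 = 248.0478 × 1.085184 = S$269.18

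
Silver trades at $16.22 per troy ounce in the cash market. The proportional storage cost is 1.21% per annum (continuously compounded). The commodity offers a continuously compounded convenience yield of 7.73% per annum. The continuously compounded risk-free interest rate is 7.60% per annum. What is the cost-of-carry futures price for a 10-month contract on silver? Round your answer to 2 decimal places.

$16.37 per troy ounce

Net carry = r + u − y = 0.0760 + 0.0121 − 0.0773 = 0.0108
F = S·e^((r+u−y)T) = 16.22 · e^(0.0108 × 10/12) = 16.22 · e^0.009000
= 16.22 × 1.009041 = $16.37 per troy ounce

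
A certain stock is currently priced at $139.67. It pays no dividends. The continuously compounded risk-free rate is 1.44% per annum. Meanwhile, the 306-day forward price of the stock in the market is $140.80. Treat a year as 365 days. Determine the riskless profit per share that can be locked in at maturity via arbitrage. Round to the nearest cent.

$0.57 per share

Fair forward: F* = S·e^(carry·T), with carry = r = 0.0144
F* = 139.67 · e^(0.0144 × 306/365) = 139.67 · e^0.012072 = 139.67 × 1.012145 = $141.3663
Market $140.80 < fair $141.3663: forward underpriced → reverse cash-and-carry (short spot, go long the forward).
At maturity, profit = |F_mkt − F*| = |140.80 − 141.3663| = $0.57 per share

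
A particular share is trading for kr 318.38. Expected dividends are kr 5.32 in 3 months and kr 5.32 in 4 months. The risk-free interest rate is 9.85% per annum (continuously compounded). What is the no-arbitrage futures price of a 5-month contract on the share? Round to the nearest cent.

PV(dividends) I = 5.32·e^(−0.0985·3/12) + 5.32·e^(−0.0985·4/12)
I = 5.1906 + 5.1482 = 10.3388
F = (S − I)·e^(rT) = (318.38 − 10.3388) · e^(0.0985·5/12)
= 308.0412 · e^0.041042 = 308.0412 × 1.041896 = kr 320.95

kr 320.95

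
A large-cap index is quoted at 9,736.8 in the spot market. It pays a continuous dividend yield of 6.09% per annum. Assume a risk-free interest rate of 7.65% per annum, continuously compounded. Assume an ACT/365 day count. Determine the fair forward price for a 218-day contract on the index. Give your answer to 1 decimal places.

F = S·e^((r − q)T) = 9736.8 · e^((0.0765 − 0.0609) × 218/365)
= 9736.8 · e^0.009317 = 9736.8 × 1.009361
F = 9,827.9

9,827.9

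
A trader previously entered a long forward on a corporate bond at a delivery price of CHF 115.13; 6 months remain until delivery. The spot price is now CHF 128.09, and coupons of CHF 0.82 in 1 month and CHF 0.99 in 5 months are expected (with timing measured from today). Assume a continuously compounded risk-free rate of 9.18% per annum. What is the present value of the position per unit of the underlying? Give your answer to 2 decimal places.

CHF 16.36

PV(remaining coupons) I = 0.82·e^(−0.0918·1/12) + 0.99·e^(−0.0918·5/12) = 1.7666
Current forward F = (S − I)·e^(rT) = (128.09 − 1.7666)·e^(0.0918·6/12) = 126.3234 × 1.046970 = 132.2568
Value (long) = (F − K)·e^(−rT) = (132.2568 − 115.13) × 0.955137 = 16.3584
Value = CHF 16.36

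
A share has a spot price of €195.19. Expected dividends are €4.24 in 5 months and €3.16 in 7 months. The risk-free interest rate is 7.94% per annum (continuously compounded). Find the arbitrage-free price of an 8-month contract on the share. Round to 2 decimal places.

€198.29

PV(dividends) I = 4.24·e^(−0.0794·5/12) + 3.16·e^(−0.0794·7/12)
I = 4.1020 + 3.0170 = 7.1190
F = (S − I)·e^(rT) = (195.19 − 7.1190) · e^(0.0794·8/12)
= 188.0710 · e^0.052933 = 188.0710 × 1.054359 = €198.29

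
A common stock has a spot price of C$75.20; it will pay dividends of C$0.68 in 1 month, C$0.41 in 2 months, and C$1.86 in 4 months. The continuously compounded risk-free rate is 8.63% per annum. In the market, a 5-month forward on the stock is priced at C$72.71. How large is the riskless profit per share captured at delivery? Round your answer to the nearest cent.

C$2.25 per share

PV(dividends) I = 0.68·e^(−0.0863·1/12) + 0.41·e^(−0.0863·2/12) + 1.86·e^(−0.0863·4/12) = 2.8865
Fair forward F* = (S − I)·e^(rT) = (75.20 − 2.8865)·e^0.035958 = 72.3135 × 1.036612 = 74.9610
Market C$72.71 < fair 74.9610: forward underpriced → reverse cash-and-carry (short the stock, invest proceeds at r, pay the dividends, go long the forward).
Profit at T = |F_mkt − F*| = |72.71 − 74.9610| = C$2.25 per share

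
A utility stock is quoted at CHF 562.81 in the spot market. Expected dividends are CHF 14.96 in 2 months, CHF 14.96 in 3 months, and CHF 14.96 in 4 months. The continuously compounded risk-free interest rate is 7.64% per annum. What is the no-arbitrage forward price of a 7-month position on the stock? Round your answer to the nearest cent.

PV(dividends) I = 14.96·e^(−0.0764·2/12) + 14.96·e^(−0.0764·3/12) + 14.96·e^(−0.0764·4/12)
I = 14.7707 + 14.6770 + 14.5838 = 44.0315
F = (S − I)·e^(rT) = (562.81 − 44.0315) · e^(0.0764·7/12)
= 518.7785 · e^0.044567 = 518.7785 × 1.045575 = CHF 542.42

CHF 542.42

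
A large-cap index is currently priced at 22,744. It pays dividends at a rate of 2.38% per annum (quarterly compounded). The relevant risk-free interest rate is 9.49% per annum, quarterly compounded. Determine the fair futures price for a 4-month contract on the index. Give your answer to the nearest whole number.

23,281

F = S · (1+r/4)^(4T) / (1+q/4)^(4T)
= 22744 × 1.031758 / 1.007941 = 22744 × 1.023629
F = 23,281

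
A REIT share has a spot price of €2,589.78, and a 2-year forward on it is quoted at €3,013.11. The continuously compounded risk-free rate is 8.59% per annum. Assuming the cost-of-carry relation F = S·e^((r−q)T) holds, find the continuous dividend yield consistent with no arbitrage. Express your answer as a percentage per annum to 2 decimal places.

1.02%

From F = S·e^((r−q)T): (r − q) = ln(F/S)/T
ln(3013.11/2589.78) = ln(1.163462) = 0.151400
(r − q) = 0.151400 / (2) = 0.075700
q = r − ln(F/S)/T = 0.0859 − 0.075700 = 0.010200
q = 1.02%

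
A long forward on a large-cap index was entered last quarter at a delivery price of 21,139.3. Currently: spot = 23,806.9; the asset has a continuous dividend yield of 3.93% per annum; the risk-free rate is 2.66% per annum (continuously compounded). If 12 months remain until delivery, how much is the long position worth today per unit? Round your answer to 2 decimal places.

2305.03

Current fair forward for the remaining 12 months: F = S·e^((r − q)·T), (r − q) = 0.0266 − 0.0393 = -0.0127
F = 23806.9 · e^(-0.0127 × 12/12) = 23806.9 × 0.98738030 = 23506.4641
Value of long forward = (F − K)·e^(−rT) = (23506.4641 − 21139.3) · e^(−0.0266·12/12)
= 2367.1641 × 0.97375066 = 2305.03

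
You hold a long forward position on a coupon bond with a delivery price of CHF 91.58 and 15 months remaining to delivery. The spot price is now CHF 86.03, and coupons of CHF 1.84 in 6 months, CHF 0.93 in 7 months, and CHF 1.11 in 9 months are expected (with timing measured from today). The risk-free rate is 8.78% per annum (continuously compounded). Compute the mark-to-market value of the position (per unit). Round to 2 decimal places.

CHF 0.29

PV(remaining coupons) I = 1.84·e^(−0.0878·6/12) + 0.93·e^(−0.0878·7/12) + 1.11·e^(−0.0878·9/12) = 3.6838
Current forward F = (S − I)·e^(rT) = (86.03 − 3.6838)·e^(0.0878·15/12) = 82.3462 × 1.115999 = 91.8983
Value (long) = (F − K)·e^(−rT) = (91.8983 − 91.58) × 0.896058 = 0.2852
Value = CHF 0.29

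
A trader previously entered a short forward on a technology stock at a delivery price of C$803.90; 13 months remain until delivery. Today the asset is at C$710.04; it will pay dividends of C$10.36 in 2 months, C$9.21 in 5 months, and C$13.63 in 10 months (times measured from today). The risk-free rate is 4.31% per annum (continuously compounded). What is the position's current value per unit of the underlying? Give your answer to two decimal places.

PV(remaining dividends) I = 10.36·e^(−0.0431·2/12) + 9.21·e^(−0.0431·5/12) + 13.63·e^(−0.0431·10/12) = 32.4811
Current forward F = (S − I)·e^(rT) = (710.04 − 32.4811)·e^(0.0431·13/12) = 677.5589 × 1.047799 = 709.9455
Value (long) = (F − K)·e^(−rT) = (709.9455 − 803.90) × 0.954382 = -89.6685
Short position value = −(long value) = C$89.67

C$89.67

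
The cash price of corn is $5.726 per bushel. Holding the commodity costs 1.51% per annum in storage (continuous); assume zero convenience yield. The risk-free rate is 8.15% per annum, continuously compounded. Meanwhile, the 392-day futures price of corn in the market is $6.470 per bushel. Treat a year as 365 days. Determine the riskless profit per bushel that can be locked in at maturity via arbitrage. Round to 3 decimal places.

Fair futures: F* = S·e^(carry·T), with carry = (r + u) = 0.0815 + 0.0151 = 0.0966
F* = 5.726 · e^(0.0966 × 392/365) = 5.726 · e^0.103746 = 5.726 × 1.109319 = $6.3520
Market $6.470 > fair $6.3520: forward overpriced → cash-and-carry (buy spot, short the forward).
At maturity, profit = |F_mkt − F*| = |6.470 − 6.3520| = $0.118 per bushel

$0.118 per bushel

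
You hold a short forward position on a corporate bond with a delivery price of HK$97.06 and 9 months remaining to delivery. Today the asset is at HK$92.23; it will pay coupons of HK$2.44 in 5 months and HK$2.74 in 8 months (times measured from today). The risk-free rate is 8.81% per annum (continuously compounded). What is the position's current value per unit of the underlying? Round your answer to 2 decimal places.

HK$3.56

PV(remaining coupons) I = 2.44·e^(−0.0881·5/12) + 2.74·e^(−0.0881·8/12) = 4.9358
Current forward F = (S − I)·e^(rT) = (92.23 − 4.9358)·e^(0.0881·9/12) = 87.2942 × 1.068307 = 93.2570
Value (long) = (F − K)·e^(−rT) = (93.2570 − 97.06) × 0.936061 = -3.5598
Short position value = −(long value) = HK$3.56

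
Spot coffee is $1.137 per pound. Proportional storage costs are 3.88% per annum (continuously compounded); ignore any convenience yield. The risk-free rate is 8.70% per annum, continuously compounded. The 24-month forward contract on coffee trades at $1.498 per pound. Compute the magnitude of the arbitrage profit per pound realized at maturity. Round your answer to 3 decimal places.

Fair forward: F* = S·e^(carry·T), with carry = (r + u) = 0.0870 + 0.0388 = 0.1258
F* = 1.137 · e^(0.1258 × 24/12) = 1.137 · e^0.251600 = 1.137 × 1.286082 = $1.4623
Market $1.498 > fair $1.4623: forward overpriced → cash-and-carry (buy spot, short the forward).
At maturity, profit = |F_mkt − F*| = |1.498 − 1.4623| = $0.036 per pound

$0.036 per pound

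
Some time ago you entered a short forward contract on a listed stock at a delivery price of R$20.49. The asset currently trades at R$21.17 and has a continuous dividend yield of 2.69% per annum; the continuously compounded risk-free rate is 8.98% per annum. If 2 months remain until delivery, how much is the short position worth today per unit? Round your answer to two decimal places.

Current fair forward for the remaining 2 months: F = S·e^((r − q)·T), (r − q) = 0.0898 − 0.0269 = 0.0629
F = 21.17 · e^(0.0629 × 2/12) = 21.17 × 1.010538 = 21.3931
Value of long forward = (F − K)·e^(−rT) = (21.3931 − 20.49) · e^(−0.0898·2/12)
= 0.9031 × 0.985145 = 0.89
Short position value = −(long value) = -R$0.89

-R$0.89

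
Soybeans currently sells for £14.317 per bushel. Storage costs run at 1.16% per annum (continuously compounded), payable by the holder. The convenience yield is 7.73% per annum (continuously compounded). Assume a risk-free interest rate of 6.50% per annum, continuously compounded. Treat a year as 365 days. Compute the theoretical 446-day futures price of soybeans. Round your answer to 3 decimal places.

Net carry = r + u − y = 0.0650 + 0.0116 − 0.0773 = -0.0007
F = S·e^((r+u−y)T) = 14.317 · e^(-0.0007 × 446/365) = 14.317 · e^-0.000855
= 14.317 × 0.999145 = £14.305 per bushel

£14.305 per bushel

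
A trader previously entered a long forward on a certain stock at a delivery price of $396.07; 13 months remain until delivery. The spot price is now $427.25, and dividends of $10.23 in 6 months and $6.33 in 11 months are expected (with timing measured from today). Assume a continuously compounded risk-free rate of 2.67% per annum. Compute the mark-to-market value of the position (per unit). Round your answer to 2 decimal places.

$26.20

PV(remaining dividends) I = 10.23·e^(−0.0267·6/12) + 6.33·e^(−0.0267·11/12) = 16.2713
Current forward F = (S − I)·e^(rT) = (427.25 − 16.2713)·e^(0.0267·13/12) = 410.9787 × 1.029347 = 423.0397
Value (long) = (F − K)·e^(−rT) = (423.0397 − 396.07) × 0.971489 = 26.2008
Value = $26.20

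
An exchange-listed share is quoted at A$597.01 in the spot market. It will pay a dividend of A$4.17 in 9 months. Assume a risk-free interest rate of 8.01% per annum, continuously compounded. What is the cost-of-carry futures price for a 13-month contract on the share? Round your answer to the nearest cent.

A$646.85

PV(dividends) I = 4.17·e^(−0.0801·9/12)
I = 3.9269
F = (S − I)·e^(rT) = (597.01 − 3.9269) · e^(0.0801·13/12)
= 593.0831 · e^0.086775 = 593.0831 × 1.090651 = A$646.85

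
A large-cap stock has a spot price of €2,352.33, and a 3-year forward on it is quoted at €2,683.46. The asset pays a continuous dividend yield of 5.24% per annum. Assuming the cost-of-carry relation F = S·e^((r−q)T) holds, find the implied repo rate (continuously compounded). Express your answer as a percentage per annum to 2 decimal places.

9.63%

From F = S·e^((r−q)T): (r − q) = ln(F/S)/T
ln(2683.46/2352.33) = ln(1.140767) = 0.131701
(r − q) = 0.131701 / (3) = 0.043900
r = ln(F/S)/T + q = 0.043900 + 0.0524 = 0.096300
r = 9.63%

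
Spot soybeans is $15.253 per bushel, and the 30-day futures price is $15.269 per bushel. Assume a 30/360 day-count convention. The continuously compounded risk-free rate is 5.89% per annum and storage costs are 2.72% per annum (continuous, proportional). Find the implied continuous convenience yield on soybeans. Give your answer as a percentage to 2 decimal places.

7.35%

F = S·e^((r+u−y)T) ⇒ (r+u−y) = ln(F/S)/T
ln(15.269/15.253) = 0.001048; /T ⇒ 0.012576
y = r + u − ln(F/S)/T = 0.0589 + 0.0272 − 0.012576 = 0.073524
y = 7.35%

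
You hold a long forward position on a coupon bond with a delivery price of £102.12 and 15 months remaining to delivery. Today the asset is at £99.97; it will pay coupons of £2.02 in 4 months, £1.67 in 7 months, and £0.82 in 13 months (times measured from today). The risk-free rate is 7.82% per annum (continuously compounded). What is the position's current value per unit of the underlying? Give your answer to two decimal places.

£3.04

PV(remaining coupons) I = 2.02·e^(−0.0782·4/12) + 1.67·e^(−0.0782·7/12) + 0.82·e^(−0.0782·13/12) = 4.3170
Current forward F = (S − I)·e^(rT) = (99.97 − 4.3170)·e^(0.0782·15/12) = 95.6530 × 1.102687 = 105.4753
Value (long) = (F − K)·e^(−rT) = (105.4753 − 102.12) × 0.906876 = 3.0428
Value = £3.04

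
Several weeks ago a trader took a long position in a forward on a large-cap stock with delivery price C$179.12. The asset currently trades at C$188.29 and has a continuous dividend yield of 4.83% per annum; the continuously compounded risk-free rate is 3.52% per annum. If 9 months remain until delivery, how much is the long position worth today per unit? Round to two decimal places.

C$7.14

Current fair forward for the remaining 9 months: F = S·e^((r − q)·T), (r − q) = 0.0352 − 0.0483 = -0.0131
F = 188.29 · e^(-0.0131 × 9/12) = 188.29 × 0.990223 = 186.4491
Value of long forward = (F − K)·e^(−rT) = (186.4491 − 179.12) · e^(−0.0352·9/12)
= 7.3291 × 0.973945 = 7.14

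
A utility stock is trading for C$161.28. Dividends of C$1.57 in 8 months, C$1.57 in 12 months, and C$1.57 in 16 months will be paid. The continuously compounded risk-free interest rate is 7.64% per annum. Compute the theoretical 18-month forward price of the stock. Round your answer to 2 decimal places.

PV(dividends) I = 1.57·e^(−0.0764·8/12) + 1.57·e^(−0.0764·12/12) + 1.57·e^(−0.0764·16/12)
I = 1.4920 + 1.4545 + 1.4179 = 4.3644
F = (S − I)·e^(rT) = (161.28 − 4.3644) · e^(0.0764·18/12)
= 156.9156 · e^0.114600 = 156.9156 × 1.121425 = C$175.97

C$175.97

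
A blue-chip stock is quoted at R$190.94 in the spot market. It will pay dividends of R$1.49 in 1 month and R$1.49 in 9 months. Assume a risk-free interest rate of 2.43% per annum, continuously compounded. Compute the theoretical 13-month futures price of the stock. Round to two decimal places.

R$193.00

PV(dividends) I = 1.49·e^(−0.0243·1/12) + 1.49·e^(−0.0243·9/12)
I = 1.4870 + 1.4631 = 2.9501
F = (S − I)·e^(rT) = (190.94 − 2.9501) · e^(0.0243·13/12)
= 187.9899 · e^0.026325 = 187.9899 × 1.026675 = R$193.00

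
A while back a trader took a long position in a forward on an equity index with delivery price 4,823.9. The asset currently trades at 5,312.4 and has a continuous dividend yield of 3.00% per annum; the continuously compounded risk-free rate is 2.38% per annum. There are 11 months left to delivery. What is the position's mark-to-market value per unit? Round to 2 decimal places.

Current fair forward for the remaining 11 months: F = S·e^((r − q)·T), (r − q) = 0.0238 − 0.0300 = -0.0062
F = 5312.4 · e^(-0.0062 × 11/12) = 5312.4 × 0.99433279 = 5282.2935
Value of long forward = (F − K)·e^(−rT) = (5282.2935 − 4823.9) · e^(−0.0238·11/12)
= 458.3935 × 0.97841960 = 448.50

448.50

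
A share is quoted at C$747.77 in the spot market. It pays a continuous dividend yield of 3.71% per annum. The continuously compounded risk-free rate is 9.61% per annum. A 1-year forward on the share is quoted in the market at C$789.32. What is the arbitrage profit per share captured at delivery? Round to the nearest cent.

Fair forward: F* = S·e^(carry·T), with carry = (r − q) = 0.0961 − 0.0371 = 0.0590
F* = 747.77 · e^(0.0590 × 12/12) = 747.77 · e^0.059000 = 747.77 × 1.060775 = C$793.2157
Market C$789.32 < fair C$793.2157: forward underpriced → reverse cash-and-carry (short spot, go long the forward).
At maturity, profit = |F_mkt − F*| = |789.32 − 793.2157| = C$3.90 per share

C$3.90 per share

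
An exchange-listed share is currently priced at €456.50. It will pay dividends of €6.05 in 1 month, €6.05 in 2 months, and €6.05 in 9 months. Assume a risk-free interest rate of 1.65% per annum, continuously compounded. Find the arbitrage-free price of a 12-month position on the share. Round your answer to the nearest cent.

€445.74

PV(dividends) I = 6.05·e^(−0.0165·1/12) + 6.05·e^(−0.0165·2/12) + 6.05·e^(−0.0165·9/12)
I = 6.0417 + 6.0334 + 5.9756 = 18.0507
F = (S − I)·e^(rT) = (456.50 − 18.0507) · e^(0.0165·12/12)
= 438.4493 · e^0.016500 = 438.4493 × 1.016637 = €445.74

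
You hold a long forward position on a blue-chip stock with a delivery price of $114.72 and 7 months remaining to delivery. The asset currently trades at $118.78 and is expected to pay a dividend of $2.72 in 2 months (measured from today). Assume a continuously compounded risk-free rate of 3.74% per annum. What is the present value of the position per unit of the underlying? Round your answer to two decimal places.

$3.83

PV(remaining dividends) I = 2.72·e^(−0.0374·2/12) = 2.7031
Current forward F = (S − I)·e^(rT) = (118.78 − 2.7031)·e^(0.0374·7/12) = 116.0769 × 1.022056 = 118.6371
Value (long) = (F − K)·e^(−rT) = (118.6371 − 114.72) × 0.978420 = 3.8326
Value = $3.83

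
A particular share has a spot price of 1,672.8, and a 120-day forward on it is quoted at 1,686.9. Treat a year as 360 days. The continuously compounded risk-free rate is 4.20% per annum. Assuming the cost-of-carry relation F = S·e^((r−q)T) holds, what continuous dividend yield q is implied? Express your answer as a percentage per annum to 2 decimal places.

1.68%

From F = S·e^((r−q)T): (r − q) = ln(F/S)/T
ln(1686.9/1672.8) = ln(1.008429) = 0.008394
(r − q) = 0.008394 / (120/360) = 0.025182
q = r − ln(F/S)/T = 0.0420 − 0.025182 = 0.016818
q = 1.68%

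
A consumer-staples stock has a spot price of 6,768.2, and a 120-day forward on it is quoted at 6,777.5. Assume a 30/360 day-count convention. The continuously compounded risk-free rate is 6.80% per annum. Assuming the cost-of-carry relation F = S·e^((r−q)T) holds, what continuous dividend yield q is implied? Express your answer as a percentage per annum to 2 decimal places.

6.39%

From F = S·e^((r−q)T): (r − q) = ln(F/S)/T
ln(6777.5/6768.2) = ln(1.001374) = 0.001373
(r − q) = 0.001373 / (120/360) = 0.004119
q = r − ln(F/S)/T = 0.0680 − 0.004119 = 0.063881
q = 6.39%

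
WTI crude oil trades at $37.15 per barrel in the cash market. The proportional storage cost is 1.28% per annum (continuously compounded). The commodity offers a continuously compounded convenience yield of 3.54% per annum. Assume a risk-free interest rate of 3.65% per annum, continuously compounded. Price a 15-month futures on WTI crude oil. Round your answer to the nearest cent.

$37.80 per barrel

Net carry = r + u − y = 0.0365 + 0.0128 − 0.0354 = 0.0139
F = S·e^((r+u−y)T) = 37.15 · e^(0.0139 × 15/12) = 37.15 · e^0.017375
= 37.15 × 1.017527 = $37.80 per barrel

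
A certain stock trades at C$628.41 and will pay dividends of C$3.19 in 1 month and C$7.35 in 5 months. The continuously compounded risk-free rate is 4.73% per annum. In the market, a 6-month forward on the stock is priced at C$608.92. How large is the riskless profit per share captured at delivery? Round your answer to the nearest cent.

PV(dividends) I = 3.19·e^(−0.0473·1/12) + 7.35·e^(−0.0473·5/12) = 10.3840
Fair forward F* = (S − I)·e^(rT) = (628.41 − 10.3840)·e^0.023650 = 618.0260 × 1.023932 = 632.8166
Market C$608.92 < fair 632.8166: forward underpriced → reverse cash-and-carry (short the stock, invest proceeds at r, pay the dividends, go long the forward).
Profit at T = |F_mkt − F*| = |608.92 − 632.8166| = C$23.90 per share

C$23.90 per share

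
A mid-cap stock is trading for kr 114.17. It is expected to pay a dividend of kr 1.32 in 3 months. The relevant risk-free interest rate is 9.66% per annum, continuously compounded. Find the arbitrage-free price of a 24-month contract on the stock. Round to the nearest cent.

PV(dividends) I = 1.32·e^(−0.0966·3/12)
I = 1.2885
F = (S − I)·e^(rT) = (114.17 − 1.2885) · e^(0.0966·24/12)
= 112.8815 · e^0.193200 = 112.8815 × 1.213125 = kr 136.94

kr 136.94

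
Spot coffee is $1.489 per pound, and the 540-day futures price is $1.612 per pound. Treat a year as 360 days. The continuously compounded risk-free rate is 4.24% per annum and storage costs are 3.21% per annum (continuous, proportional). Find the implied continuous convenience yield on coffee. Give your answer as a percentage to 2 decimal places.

2.16%

F = S·e^((r+u−y)T) ⇒ (r+u−y) = ln(F/S)/T
ln(1.612/1.489) = 0.079371; /T ⇒ 0.052914
y = r + u − ln(F/S)/T = 0.0424 + 0.0321 − 0.052914 = 0.021586
y = 2.16%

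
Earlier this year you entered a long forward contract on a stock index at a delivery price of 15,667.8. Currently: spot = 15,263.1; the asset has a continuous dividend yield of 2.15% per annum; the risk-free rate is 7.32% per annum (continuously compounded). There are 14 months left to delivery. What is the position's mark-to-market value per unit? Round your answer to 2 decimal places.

499.70

Current fair forward for the remaining 14 months: F = S·e^((r − q)·T), (r − q) = 0.0732 − 0.0215 = 0.0517
F = 15263.1 · e^(0.0517 × 14/12) = 15263.1 × 1.06217285 = 16212.0504
Value of long forward = (F − K)·e^(−rT) = (16212.0504 − 15667.8) · e^(−0.0732·14/12)
= 544.2504 × 0.91814495 = 499.70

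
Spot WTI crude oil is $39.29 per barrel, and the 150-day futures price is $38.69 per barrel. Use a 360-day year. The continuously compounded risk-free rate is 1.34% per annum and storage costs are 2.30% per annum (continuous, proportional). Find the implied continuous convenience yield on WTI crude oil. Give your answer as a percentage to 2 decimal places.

F = S·e^((r+u−y)T) ⇒ (r+u−y) = ln(F/S)/T
ln(38.69/39.29) = -0.015389; /T ⇒ -0.036934
y = r + u − ln(F/S)/T = 0.0134 + 0.0230 + 0.036934 = 0.073334
y = 7.33%

7.33%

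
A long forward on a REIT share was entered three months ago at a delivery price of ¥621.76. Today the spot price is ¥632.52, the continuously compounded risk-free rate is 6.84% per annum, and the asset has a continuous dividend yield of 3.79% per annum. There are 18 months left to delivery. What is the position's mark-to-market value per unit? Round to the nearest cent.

Current fair forward for the remaining 18 months: F = S·e^((r − q)·T), (r − q) = 0.0684 − 0.0379 = 0.0305
F = 632.52 · e^(0.0305 × 18/12) = 632.52 × 1.046813 = 662.1302
Value of long forward = (F − K)·e^(−rT) = (662.1302 − 621.76) · e^(−0.0684·18/12)
= 40.3702 × 0.902488 = 36.43

¥36.43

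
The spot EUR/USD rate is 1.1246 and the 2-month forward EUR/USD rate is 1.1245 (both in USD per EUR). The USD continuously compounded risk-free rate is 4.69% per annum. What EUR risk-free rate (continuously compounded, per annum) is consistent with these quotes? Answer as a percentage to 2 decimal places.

F = S·e^((r_USD − r_EUR)T) ⇒ r_EUR = r_USD − ln(F/S)/T
ln(1.1245/1.1246) = -0.000089; /(2/12) = -0.000534
r_EUR = 0.0469 + 0.000534 = 0.047434
r_EUR = 4.74%

4.74%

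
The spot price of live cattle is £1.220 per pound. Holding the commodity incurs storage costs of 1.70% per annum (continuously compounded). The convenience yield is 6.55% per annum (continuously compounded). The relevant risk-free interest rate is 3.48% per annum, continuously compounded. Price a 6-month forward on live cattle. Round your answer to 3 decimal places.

£1.212 per pound

Net carry = r + u − y = 0.0348 + 0.0170 − 0.0655 = -0.0137
F = S·e^((r+u−y)T) = 1.220 · e^(-0.0137 × 6/12) = 1.220 · e^-0.006850
= 1.220 × 0.993173 = £1.212 per pound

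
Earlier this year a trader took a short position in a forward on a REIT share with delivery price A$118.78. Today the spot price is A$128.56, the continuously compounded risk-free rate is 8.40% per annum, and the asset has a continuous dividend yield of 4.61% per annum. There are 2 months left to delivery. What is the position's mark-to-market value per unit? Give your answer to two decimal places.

Current fair forward for the remaining 2 months: F = S·e^((r − q)·T), (r − q) = 0.0840 − 0.0461 = 0.0379
F = 128.56 · e^(0.0379 × 2/12) = 128.56 × 1.006337 = 129.3747
Value of long forward = (F − K)·e^(−rT) = (129.3747 − 118.78) · e^(−0.0840·2/12)
= 10.5947 × 0.986098 = 10.45
Short position value = −(long value) = -A$10.45

-A$10.45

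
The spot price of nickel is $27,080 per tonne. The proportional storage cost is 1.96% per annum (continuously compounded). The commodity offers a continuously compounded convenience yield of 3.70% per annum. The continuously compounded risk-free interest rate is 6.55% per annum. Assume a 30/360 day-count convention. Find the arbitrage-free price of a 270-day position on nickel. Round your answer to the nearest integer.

$28,075 per tonne

Net carry = r + u − y = 0.0655 + 0.0196 − 0.0370 = 0.0481
F = S·e^((r+u−y)T) = 27080 · e^(0.0481 × 270/360) = 27080 · e^0.036075
= 27080 × 1.036734 = $28,075 per tonne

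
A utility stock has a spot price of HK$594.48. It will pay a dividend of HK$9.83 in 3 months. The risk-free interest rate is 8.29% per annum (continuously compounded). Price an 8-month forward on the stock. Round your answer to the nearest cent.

HK$618.08

PV(dividends) I = 9.83·e^(−0.0829·3/12)
I = 9.6284
F = (S − I)·e^(rT) = (594.48 − 9.6284) · e^(0.0829·8/12)
= 584.8516 · e^0.055267 = 584.8516 × 1.056823 = HK$618.08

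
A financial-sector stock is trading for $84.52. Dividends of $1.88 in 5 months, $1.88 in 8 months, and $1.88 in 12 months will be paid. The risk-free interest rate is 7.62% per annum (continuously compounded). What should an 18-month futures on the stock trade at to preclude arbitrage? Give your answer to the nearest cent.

$88.76

PV(dividends) I = 1.88·e^(−0.0762·5/12) + 1.88·e^(−0.0762·8/12) + 1.88·e^(−0.0762·12/12)
I = 1.8212 + 1.7869 + 1.7421 = 5.3502
F = (S − I)·e^(rT) = (84.52 − 5.3502) · e^(0.0762·18/12)
= 79.1698 · e^0.114300 = 79.1698 × 1.121088 = $88.76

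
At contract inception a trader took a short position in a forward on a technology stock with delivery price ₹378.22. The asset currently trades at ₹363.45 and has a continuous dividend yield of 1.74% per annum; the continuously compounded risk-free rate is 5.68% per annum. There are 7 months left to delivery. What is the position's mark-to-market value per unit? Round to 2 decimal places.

₹6.11

Current fair forward for the remaining 7 months: F = S·e^((r − q)·T), (r − q) = 0.0568 − 0.0174 = 0.0394
F = 363.45 · e^(0.0394 × 7/12) = 363.45 × 1.023249 = 371.8998
Value of long forward = (F − K)·e^(−rT) = (371.8998 − 378.22) · e^(−0.0568·7/12)
= -6.3202 × 0.967410 = -6.11
Short position value = −(long value) = ₹6.11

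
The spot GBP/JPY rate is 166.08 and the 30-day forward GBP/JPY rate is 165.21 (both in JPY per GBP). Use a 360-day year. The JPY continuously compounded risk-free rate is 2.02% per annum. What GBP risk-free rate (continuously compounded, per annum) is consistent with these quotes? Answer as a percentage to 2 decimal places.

F = S·e^((r_JPY − r_GBP)T) ⇒ r_GBP = r_JPY − ln(F/S)/T
ln(165.21/166.08) = -0.005252; /(30/360) = -0.063024
r_GBP = 0.0202 + 0.063024 = 0.083224
r_GBP = 8.32%

8.32%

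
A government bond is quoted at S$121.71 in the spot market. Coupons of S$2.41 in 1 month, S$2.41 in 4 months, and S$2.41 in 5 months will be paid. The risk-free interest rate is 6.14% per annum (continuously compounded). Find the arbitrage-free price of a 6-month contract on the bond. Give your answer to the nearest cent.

S$118.17

PV(coupons) I = 2.41·e^(−0.0614·1/12) + 2.41·e^(−0.0614·4/12) + 2.41·e^(−0.0614·5/12)
I = 2.3977 + 2.3612 + 2.3491 = 7.1080
F = (S − I)·e^(rT) = (121.71 − 7.1080) · e^(0.0614·6/12)
= 114.6020 · e^0.030700 = 114.6020 × 1.031176 = S$118.17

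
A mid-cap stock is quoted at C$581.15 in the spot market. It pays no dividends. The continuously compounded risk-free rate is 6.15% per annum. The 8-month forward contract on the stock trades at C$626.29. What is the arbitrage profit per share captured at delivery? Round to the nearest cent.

Fair forward: F* = S·e^(carry·T), with carry = r = 0.0615
F* = 581.15 · e^(0.0615 × 8/12) = 581.15 · e^0.041000 = 581.15 × 1.041852 = C$605.4723
Market C$626.29 > fair C$605.4723: forward overpriced → cash-and-carry (buy spot, short the forward).
At maturity, profit = |F_mkt − F*| = |626.29 − 605.4723| = C$20.82 per share

C$20.82 per share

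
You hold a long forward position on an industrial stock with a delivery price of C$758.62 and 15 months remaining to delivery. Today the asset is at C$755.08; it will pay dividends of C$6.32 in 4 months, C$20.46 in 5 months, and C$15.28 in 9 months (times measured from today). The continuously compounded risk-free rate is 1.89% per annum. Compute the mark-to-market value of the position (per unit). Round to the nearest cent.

PV(remaining dividends) I = 6.32·e^(−0.0189·4/12) + 20.46·e^(−0.0189·5/12) + 15.28·e^(−0.0189·9/12) = 41.6448
Current forward F = (S − I)·e^(rT) = (755.08 − 41.6448)·e^(0.0189·15/12) = 713.4352 × 1.023906 = 730.4906
Value (long) = (F − K)·e^(−rT) = (730.4906 − 758.62) × 0.976652 = -27.4726
Value = -C$27.47

-C$27.47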